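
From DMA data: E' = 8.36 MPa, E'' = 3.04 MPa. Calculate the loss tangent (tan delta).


tan delta = E'' / E'
= 3.04 / 8.36
= 0.3636

tan delta = 0.3636


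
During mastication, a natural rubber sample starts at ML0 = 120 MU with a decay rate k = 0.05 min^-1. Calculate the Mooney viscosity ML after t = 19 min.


ML = ML0 * exp(-k * t)
ML = 120 * exp(-0.05 * 19)
ML = 120 * 0.3867
ML = 46.41 MU

46.41 MU


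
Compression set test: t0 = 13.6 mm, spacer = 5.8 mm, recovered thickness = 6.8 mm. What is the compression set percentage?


CS = (t0 - recovered) / (t0 - ts) * 100
= (13.6 - 6.8) / (13.6 - 5.8) * 100
= 6.8 / 7.8 * 100
= 87.2%

87.2%


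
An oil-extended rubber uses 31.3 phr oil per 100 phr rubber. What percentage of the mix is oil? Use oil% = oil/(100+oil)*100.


Oil % = oil / (100 + oil) * 100
= 31.3 / (100 + 31.3) * 100
= 31.3 / 131.3 * 100
= 23.84%

23.84%


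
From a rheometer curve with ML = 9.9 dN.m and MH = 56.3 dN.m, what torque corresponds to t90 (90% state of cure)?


M90 = ML + 0.9 * (MH - ML)
M90 = 9.9 + 0.9 * (56.3 - 9.9)
M90 = 9.9 + 0.9 * 46.4
M90 = 51.66 dN.m

51.66 dN.m


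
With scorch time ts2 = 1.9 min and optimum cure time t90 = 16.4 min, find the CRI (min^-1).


CRI = 100 / (t90 - ts2)
= 100 / (16.4 - 1.9)
= 100 / 14.5
= 6.9 min^-1

6.9 min^-1


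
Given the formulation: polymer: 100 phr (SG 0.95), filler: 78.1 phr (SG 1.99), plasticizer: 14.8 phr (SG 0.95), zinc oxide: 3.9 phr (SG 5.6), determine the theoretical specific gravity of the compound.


Sum of weights = 196.8
Volume contributions:
  polymer: 100/0.95 = 105.2632
  filler: 78.1/1.99 = 39.2462
  plasticizer: 14.8/0.95 = 15.5789
  zinc oxide: 3.9/5.6 = 0.6964
Sum of volumes = 160.7848
SG = 196.8 / 160.7848 = 1.224

SG = 1.224


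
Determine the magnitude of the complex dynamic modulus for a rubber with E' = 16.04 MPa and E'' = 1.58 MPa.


|E*| = sqrt(E'^2 + E''^2)
= sqrt(16.04^2 + 1.58^2)
= sqrt(257.2816 + 2.4964)
= 16.118 MPa

16.118 MPa


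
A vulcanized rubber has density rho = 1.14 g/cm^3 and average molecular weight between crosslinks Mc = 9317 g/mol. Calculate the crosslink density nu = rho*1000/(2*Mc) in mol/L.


nu = rho * 1000 / (2 * Mc)
nu = 1.14 * 1000 / (2 * 9317)
nu = 1140.0 / 18634
nu = 0.0612 mol/L

0.0612 mol/L


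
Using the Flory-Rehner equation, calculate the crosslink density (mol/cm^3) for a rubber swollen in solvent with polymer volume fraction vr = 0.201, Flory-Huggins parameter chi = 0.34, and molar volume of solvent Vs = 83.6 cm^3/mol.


ln(1 - vr) = ln(1 - 0.201) = -0.2244
Numerator = -((-0.2244) + 0.201 + 0.34 * 0.201^2) = 0.0097
Denominator = 83.6 * (0.201^(1/3) - 0.201/2) = 40.5691
nu = 0.0097 / 40.5691 = 2.3806e-04 mol/cm^3

2.3806e-04 mol/cm^3


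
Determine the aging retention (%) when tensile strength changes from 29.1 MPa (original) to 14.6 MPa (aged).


Retention = aged / original * 100
= 14.6 / 29.1 * 100
= 50.2%

50.2%


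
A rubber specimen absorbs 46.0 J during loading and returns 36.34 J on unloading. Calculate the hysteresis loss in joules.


Hysteresis loss = loading - unloading
= 46.0 - 36.34
= 9.66 J

9.66 J


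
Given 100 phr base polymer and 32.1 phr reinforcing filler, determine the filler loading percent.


Filler % = filler / (rubber + filler) * 100
= 32.1 / (100 + 32.1) * 100
= 32.1 / 132.1 * 100
= 24.3%

24.3%


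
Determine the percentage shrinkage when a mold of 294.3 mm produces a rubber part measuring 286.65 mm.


Shrinkage = (mold - part) / mold * 100
= (294.3 - 286.65) / 294.3 * 100
= 7.65 / 294.3 * 100
= 2.6%

2.6%


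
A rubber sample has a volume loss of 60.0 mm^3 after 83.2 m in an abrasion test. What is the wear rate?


Rate = volume_loss / distance
= 60.0 / 83.2
= 0.721 mm^3/m

0.721 mm^3/m


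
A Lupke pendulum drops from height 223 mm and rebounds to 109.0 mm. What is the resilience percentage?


Resilience = h_rebound / h_drop * 100
= 109.0 / 223 * 100
= 48.9%

48.9%


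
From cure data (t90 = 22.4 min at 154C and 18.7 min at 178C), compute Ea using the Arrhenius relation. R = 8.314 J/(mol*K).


T1 = 427.15 K, T2 = 451.15 K
1/T1 - 1/T2 = 1.2454e-04
ln(t1/t2) = ln(22.4/18.7) = 0.1805
Ea = 8.314 * 0.1805 / 1.2454e-04 = 12052.2302 J/mol
Ea = 12.05 kJ/mol

12.05 kJ/mol


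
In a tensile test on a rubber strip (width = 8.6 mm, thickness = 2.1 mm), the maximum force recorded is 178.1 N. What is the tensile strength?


Area = width * thickness = 8.6 * 2.1 = 18.06 mm^2
TS = force / area = 178.1 / 18.06 = 9.86 MPa

9.86 MPa


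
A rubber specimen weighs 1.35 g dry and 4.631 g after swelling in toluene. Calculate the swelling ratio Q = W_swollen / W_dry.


Q = W_swollen / W_dry
Q = 4.631 / 1.35
Q = 3.43

Q = 3.43


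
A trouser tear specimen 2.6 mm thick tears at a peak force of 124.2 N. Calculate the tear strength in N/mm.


Tear strength = force / thickness
= 124.2 / 2.6
= 47.77 N/mm

47.77 N/mm


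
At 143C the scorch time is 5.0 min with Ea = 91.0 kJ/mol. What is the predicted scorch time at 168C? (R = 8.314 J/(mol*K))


Convert temperatures: T1 = 143 + 273.15 = 416.15 K, T2 = 168 + 273.15 = 441.15 K
ts2_new = 5.0 * exp(91000 / 8.314 * (1/441.15 - 1/416.15))
1/T2 - 1/T1 = -1.3618e-04
ts2_new = 1.13 min

1.13 min


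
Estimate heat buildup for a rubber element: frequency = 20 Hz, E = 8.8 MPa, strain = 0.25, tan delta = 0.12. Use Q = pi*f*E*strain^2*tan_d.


Q = pi * f * E * strain^2 * tan_d
= pi * 20 * 8.8 * 0.25^2 * 0.12
= pi * 20 * 8.8 * 0.0625 * 0.12
= 4.1469

Q = 4.1469


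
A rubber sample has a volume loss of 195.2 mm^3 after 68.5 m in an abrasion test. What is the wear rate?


Rate = volume_loss / distance
= 195.2 / 68.5
= 2.85 mm^3/m

2.85 mm^3/m


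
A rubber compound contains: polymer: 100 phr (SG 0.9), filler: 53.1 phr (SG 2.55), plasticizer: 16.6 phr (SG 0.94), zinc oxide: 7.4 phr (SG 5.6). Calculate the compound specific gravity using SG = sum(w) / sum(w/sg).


Sum of weights = 177.1
Volume contributions:
  polymer: 100/0.9 = 111.1111
  filler: 53.1/2.55 = 20.8235
  plasticizer: 16.6/0.94 = 17.6596
  zinc oxide: 7.4/5.6 = 1.3214
Sum of volumes = 150.9156
SG = 177.1 / 150.9156 = 1.174

SG = 1.174


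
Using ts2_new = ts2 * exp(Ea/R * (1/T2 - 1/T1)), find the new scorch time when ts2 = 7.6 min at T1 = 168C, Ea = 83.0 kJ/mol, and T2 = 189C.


Convert temperatures: T1 = 168 + 273.15 = 441.15 K, T2 = 189 + 273.15 = 462.15 K
ts2_new = 7.6 * exp(83000 / 8.314 * (1/462.15 - 1/441.15))
1/T2 - 1/T1 = -1.0300e-04
ts2_new = 2.72 min

2.72 min


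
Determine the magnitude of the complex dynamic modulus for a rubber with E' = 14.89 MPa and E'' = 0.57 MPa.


|E*| = sqrt(E'^2 + E''^2)
= sqrt(14.89^2 + 0.57^2)
= sqrt(221.7121 + 0.3249)
= 14.901 MPa

14.901 MPa


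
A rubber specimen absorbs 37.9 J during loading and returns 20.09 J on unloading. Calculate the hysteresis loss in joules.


Hysteresis loss = loading - unloading
= 37.9 - 20.09
= 17.81 J

17.81 J


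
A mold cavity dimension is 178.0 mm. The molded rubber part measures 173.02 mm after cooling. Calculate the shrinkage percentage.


Shrinkage = (mold - part) / mold * 100
= (178.0 - 173.02) / 178.0 * 100
= 4.98 / 178.0 * 100
= 2.8%

2.8%


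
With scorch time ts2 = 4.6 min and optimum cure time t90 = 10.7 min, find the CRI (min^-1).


CRI = 100 / (t90 - ts2)
= 100 / (10.7 - 4.6)
= 100 / 6.1
= 16.39 min^-1

16.39 min^-1


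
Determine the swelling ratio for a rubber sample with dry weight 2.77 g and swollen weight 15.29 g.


Q = W_swollen / W_dry
Q = 15.29 / 2.77
Q = 5.52

Q = 5.52


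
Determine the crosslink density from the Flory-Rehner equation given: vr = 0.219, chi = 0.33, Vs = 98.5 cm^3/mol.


ln(1 - vr) = ln(1 - 0.219) = -0.2472
Numerator = -((-0.2472) + 0.219 + 0.33 * 0.219^2) = 0.0124
Denominator = 98.5 * (0.219^(1/3) - 0.219/2) = 48.5866
nu = 0.0124 / 48.5866 = 2.5425e-04 mol/cm^3

2.5425e-04 mol/cm^3


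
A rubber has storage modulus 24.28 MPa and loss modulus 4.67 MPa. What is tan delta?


tan delta = E'' / E'
= 4.67 / 24.28
= 0.1923

tan delta = 0.1923


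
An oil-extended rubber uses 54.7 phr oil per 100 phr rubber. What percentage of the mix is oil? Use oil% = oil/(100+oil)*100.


Oil % = oil / (100 + oil) * 100
= 54.7 / (100 + 54.7) * 100
= 54.7 / 154.7 * 100
= 35.36%

35.36%


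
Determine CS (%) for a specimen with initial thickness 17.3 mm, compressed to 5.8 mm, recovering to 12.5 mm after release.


CS = (t0 - recovered) / (t0 - ts) * 100
= (17.3 - 12.5) / (17.3 - 5.8) * 100
= 4.8 / 11.5 * 100
= 41.7%

41.7%


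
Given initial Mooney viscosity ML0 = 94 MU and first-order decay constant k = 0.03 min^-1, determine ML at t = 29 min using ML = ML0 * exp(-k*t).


ML = ML0 * exp(-k * t)
ML = 94 * exp(-0.03 * 29)
ML = 94 * 0.4190
ML = 39.38 MU

39.38 MU


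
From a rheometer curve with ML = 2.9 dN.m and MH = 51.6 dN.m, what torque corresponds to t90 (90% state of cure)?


M90 = ML + 0.9 * (MH - ML)
M90 = 2.9 + 0.9 * (51.6 - 2.9)
M90 = 2.9 + 0.9 * 48.7
M90 = 46.73 dN.m

46.73 dN.m


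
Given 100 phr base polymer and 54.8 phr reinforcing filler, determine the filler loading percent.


Filler % = filler / (rubber + filler) * 100
= 54.8 / (100 + 54.8) * 100
= 54.8 / 154.8 * 100
= 35.4%

35.4%


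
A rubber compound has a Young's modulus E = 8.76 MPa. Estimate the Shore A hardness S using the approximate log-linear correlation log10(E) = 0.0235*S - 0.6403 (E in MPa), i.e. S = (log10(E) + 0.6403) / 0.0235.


log10(E) = 0.0235*S - 0.6403  =>  S = (log10(E) + 0.6403) / 0.0235
log10(8.76) = 0.942504
S = (0.942504 + 0.6403) / 0.0235 = 1.582804 / 0.0235
S = 67.4

Shore A = 67.4


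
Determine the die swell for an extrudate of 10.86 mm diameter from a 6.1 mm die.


Die swell ratio = D_extrudate / D_die
= 10.86 / 6.1
= 1.78

Die swell = 1.78


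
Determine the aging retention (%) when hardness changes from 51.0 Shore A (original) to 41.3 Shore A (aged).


Retention = aged / original * 100
= 41.3 / 51.0 * 100
= 81.0%

81.0%


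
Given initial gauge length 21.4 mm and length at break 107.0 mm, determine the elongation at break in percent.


Elongation = (Lf - L0) / L0 * 100
= (107.0 - 21.4) / 21.4 * 100
= 85.6 / 21.4 * 100
= 400.0%

400.0%


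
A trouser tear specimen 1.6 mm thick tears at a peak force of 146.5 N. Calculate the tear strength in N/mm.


Tear strength = force / thickness
= 146.5 / 1.6
= 91.56 N/mm

91.56 N/mm


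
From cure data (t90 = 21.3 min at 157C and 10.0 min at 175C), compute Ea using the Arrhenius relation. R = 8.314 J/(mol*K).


T1 = 430.15 K, T2 = 448.15 K
1/T1 - 1/T2 = 9.3375e-05
ln(t1/t2) = ln(21.3/10.0) = 0.7561
Ea = 8.314 * 0.7561 / 9.3375e-05 = 67324.4332 J/mol
Ea = 67.32 kJ/mol

67.32 kJ/mol


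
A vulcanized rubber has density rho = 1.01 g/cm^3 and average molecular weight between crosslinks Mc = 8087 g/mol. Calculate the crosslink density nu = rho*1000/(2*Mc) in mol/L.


nu = rho * 1000 / (2 * Mc)
nu = 1.01 * 1000 / (2 * 8087)
nu = 1010.0 / 16174
nu = 0.0624 mol/L

0.0624 mol/L


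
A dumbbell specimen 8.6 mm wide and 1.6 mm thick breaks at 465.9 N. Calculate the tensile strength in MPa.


Area = width * thickness = 8.6 * 1.6 = 13.76 mm^2
TS = force / area = 465.9 / 13.76 = 33.86 MPa

33.86 MPa


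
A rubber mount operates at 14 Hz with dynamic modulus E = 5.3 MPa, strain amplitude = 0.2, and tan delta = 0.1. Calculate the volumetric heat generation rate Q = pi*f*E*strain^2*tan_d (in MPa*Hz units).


Q = pi * f * E * strain^2 * tan_d
= pi * 14 * 5.3 * 0.2^2 * 0.1
= pi * 14 * 5.3 * 0.0400 * 0.1
= 0.9324

Q = 0.9324


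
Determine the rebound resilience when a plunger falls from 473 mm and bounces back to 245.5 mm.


Resilience = h_rebound / h_drop * 100
= 245.5 / 473 * 100
= 51.9%

51.9%


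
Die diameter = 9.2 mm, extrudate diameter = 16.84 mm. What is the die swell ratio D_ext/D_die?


Die swell ratio = D_extrudate / D_die
= 16.84 / 9.2
= 1.83

Die swell = 1.83


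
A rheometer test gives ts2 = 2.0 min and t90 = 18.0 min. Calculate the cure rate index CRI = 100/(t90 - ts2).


CRI = 100 / (t90 - ts2)
= 100 / (18.0 - 2.0)
= 100 / 16.0
= 6.25 min^-1

6.25 min^-1


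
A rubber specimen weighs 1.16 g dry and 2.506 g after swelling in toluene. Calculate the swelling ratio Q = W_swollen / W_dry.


Q = W_swollen / W_dry
Q = 2.506 / 1.16
Q = 2.16

Q = 2.16


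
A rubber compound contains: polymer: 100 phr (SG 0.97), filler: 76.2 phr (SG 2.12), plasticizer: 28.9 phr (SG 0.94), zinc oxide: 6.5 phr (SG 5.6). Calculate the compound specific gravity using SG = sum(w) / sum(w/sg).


Sum of weights = 211.6
Volume contributions:
  polymer: 100/0.97 = 103.0928
  filler: 76.2/2.12 = 35.9434
  plasticizer: 28.9/0.94 = 30.7447
  zinc oxide: 6.5/5.6 = 1.1607
Sum of volumes = 170.9416
SG = 211.6 / 170.9416 = 1.238

SG = 1.238


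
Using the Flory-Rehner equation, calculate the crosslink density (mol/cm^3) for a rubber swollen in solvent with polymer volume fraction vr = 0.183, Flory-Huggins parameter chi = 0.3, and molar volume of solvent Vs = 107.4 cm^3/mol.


ln(1 - vr) = ln(1 - 0.183) = -0.2021
Numerator = -((-0.2021) + 0.183 + 0.3 * 0.183^2) = 0.0091
Denominator = 107.4 * (0.183^(1/3) - 0.183/2) = 51.1483
nu = 0.0091 / 51.1483 = 1.7732e-04 mol/cm^3

1.7732e-04 mol/cm^3


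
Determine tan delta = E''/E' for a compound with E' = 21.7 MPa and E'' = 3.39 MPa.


tan delta = E'' / E'
= 3.39 / 21.7
= 0.1562

tan delta = 0.1562


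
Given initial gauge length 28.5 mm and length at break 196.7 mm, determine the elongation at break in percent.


Elongation = (Lf - L0) / L0 * 100
= (196.7 - 28.5) / 28.5 * 100
= 168.2 / 28.5 * 100
= 590.2%

590.2%


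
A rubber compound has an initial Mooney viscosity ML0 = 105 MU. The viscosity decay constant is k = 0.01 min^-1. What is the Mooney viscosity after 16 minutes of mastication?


ML = ML0 * exp(-k * t)
ML = 105 * exp(-0.01 * 16)
ML = 105 * 0.8521
ML = 89.48 MU

89.48 MU


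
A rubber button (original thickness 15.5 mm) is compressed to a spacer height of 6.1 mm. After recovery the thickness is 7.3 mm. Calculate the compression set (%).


CS = (t0 - recovered) / (t0 - ts) * 100
= (15.5 - 7.3) / (15.5 - 6.1) * 100
= 8.2 / 9.4 * 100
= 87.2%

87.2%


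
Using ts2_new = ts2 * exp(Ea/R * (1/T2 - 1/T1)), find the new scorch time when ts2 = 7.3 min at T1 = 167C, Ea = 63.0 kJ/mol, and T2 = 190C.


Convert temperatures: T1 = 167 + 273.15 = 440.15 K, T2 = 190 + 273.15 = 463.15 K
ts2_new = 7.3 * exp(63000 / 8.314 * (1/463.15 - 1/440.15))
1/T2 - 1/T1 = -1.1283e-04
ts2_new = 3.1 min

3.1 min


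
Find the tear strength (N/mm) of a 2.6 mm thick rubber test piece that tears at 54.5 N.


Tear strength = force / thickness
= 54.5 / 2.6
= 20.96 N/mm

20.96 N/mm


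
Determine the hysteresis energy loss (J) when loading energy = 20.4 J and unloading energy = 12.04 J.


Hysteresis loss = loading - unloading
= 20.4 - 12.04
= 8.36 J

8.36 J


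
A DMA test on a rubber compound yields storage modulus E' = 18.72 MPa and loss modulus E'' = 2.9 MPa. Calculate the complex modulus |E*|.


|E*| = sqrt(E'^2 + E''^2)
= sqrt(18.72^2 + 2.9^2)
= sqrt(350.4384 + 8.4100)
= 18.943 MPa

18.943 MPa


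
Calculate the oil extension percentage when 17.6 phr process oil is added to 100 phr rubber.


Oil % = oil / (100 + oil) * 100
= 17.6 / (100 + 17.6) * 100
= 17.6 / 117.6 * 100
= 14.97%

14.97%


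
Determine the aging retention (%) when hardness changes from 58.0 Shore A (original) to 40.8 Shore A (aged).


Retention = aged / original * 100
= 40.8 / 58.0 * 100
= 70.3%

70.3%


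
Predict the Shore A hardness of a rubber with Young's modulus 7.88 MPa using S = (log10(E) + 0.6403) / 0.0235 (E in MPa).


log10(E) = 0.0235*S - 0.6403  =>  S = (log10(E) + 0.6403) / 0.0235
log10(7.88) = 0.896526
S = (0.896526 + 0.6403) / 0.0235 = 1.536826 / 0.0235
S = 65.4

Shore A = 65.4


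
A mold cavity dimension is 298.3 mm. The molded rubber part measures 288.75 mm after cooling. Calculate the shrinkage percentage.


Shrinkage = (mold - part) / mold * 100
= (298.3 - 288.75) / 298.3 * 100
= 9.55 / 298.3 * 100
= 3.2%

3.2%


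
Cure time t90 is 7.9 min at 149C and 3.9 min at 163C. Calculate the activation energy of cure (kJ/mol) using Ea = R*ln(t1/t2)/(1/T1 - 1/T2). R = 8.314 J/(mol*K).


T1 = 422.15 K, T2 = 436.15 K
1/T1 - 1/T2 = 7.6037e-05
ln(t1/t2) = ln(7.9/3.9) = 0.7059
Ea = 8.314 * 0.7059 / 7.6037e-05 = 77182.5904 J/mol
Ea = 77.18 kJ/mol

77.18 kJ/mol


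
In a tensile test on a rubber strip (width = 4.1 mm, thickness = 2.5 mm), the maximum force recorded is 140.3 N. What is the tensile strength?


Area = width * thickness = 4.1 * 2.5 = 10.25 mm^2
TS = force / area = 140.3 / 10.25 = 13.69 MPa

13.69 MPa


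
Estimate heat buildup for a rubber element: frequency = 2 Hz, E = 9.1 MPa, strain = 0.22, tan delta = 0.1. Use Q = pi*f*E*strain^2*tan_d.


Q = pi * f * E * strain^2 * tan_d
= pi * 2 * 9.1 * 0.22^2 * 0.1
= pi * 2 * 9.1 * 0.0484 * 0.1
= 0.2767

Q = 0.2767


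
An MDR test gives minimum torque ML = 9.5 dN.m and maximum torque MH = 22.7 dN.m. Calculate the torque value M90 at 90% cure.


M90 = ML + 0.9 * (MH - ML)
M90 = 9.5 + 0.9 * (22.7 - 9.5)
M90 = 9.5 + 0.9 * 13.2
M90 = 21.38 dN.m

21.38 dN.m


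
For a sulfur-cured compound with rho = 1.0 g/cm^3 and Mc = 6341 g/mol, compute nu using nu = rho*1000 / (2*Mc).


nu = rho * 1000 / (2 * Mc)
nu = 1.0 * 1000 / (2 * 6341)
nu = 1000.0 / 12682
nu = 0.0789 mol/L

0.0789 mol/L


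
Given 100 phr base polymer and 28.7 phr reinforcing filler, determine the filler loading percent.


Filler % = filler / (rubber + filler) * 100
= 28.7 / (100 + 28.7) * 100
= 28.7 / 128.7 * 100
= 22.3%

22.3%


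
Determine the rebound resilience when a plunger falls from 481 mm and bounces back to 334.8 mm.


Resilience = h_rebound / h_drop * 100
= 334.8 / 481 * 100
= 69.6%

69.6%


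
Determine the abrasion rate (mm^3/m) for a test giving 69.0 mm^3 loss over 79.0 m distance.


Rate = volume_loss / distance
= 69.0 / 79.0
= 0.873 mm^3/m

0.873 mm^3/m


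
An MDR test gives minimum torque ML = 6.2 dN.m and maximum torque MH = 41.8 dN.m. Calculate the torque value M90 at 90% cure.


M90 = ML + 0.9 * (MH - ML)
M90 = 6.2 + 0.9 * (41.8 - 6.2)
M90 = 6.2 + 0.9 * 35.6
M90 = 38.24 dN.m

38.24 dN.m


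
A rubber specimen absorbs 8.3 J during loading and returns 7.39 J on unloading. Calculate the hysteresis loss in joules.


Hysteresis loss = loading - unloading
= 8.3 - 7.39
= 0.91 J

0.91 J


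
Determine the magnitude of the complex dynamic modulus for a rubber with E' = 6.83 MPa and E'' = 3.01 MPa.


|E*| = sqrt(E'^2 + E''^2)
= sqrt(6.83^2 + 3.01^2)
= sqrt(46.6489 + 9.0601)
= 7.464 MPa

7.464 MPa


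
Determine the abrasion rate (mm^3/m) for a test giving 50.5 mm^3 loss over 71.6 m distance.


Rate = volume_loss / distance
= 50.5 / 71.6
= 0.705 mm^3/m

0.705 mm^3/m


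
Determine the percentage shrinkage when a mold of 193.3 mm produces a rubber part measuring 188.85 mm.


Shrinkage = (mold - part) / mold * 100
= (193.3 - 188.85) / 193.3 * 100
= 4.45 / 193.3 * 100
= 2.3%

2.3%


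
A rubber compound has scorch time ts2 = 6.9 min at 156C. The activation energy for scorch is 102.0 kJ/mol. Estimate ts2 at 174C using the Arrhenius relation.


Convert temperatures: T1 = 156 + 273.15 = 429.15 K, T2 = 174 + 273.15 = 447.15 K
ts2_new = 6.9 * exp(102000 / 8.314 * (1/447.15 - 1/429.15))
1/T2 - 1/T1 = -9.3802e-05
ts2_new = 2.18 min

2.18 min


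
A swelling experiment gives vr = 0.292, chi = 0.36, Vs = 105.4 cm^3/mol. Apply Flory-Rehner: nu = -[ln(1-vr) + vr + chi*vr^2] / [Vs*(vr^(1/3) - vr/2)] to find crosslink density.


ln(1 - vr) = ln(1 - 0.292) = -0.3453
Numerator = -((-0.3453) + 0.292 + 0.36 * 0.292^2) = 0.0226
Denominator = 105.4 * (0.292^(1/3) - 0.292/2) = 54.5370
nu = 0.0226 / 54.5370 = 4.1469e-04 mol/cm^3

4.1469e-04 mol/cm^3


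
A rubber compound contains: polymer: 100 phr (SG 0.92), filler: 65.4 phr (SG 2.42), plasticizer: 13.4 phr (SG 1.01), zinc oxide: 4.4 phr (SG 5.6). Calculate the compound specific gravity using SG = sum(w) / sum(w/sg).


Sum of weights = 183.2
Volume contributions:
  polymer: 100/0.92 = 108.6957
  filler: 65.4/2.42 = 27.0248
  plasticizer: 13.4/1.01 = 13.2673
  zinc oxide: 4.4/5.6 = 0.7857
Sum of volumes = 149.7735
SG = 183.2 / 149.7735 = 1.223

SG = 1.223


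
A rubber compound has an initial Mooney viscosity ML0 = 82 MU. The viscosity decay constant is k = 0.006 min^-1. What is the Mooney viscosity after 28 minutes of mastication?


ML = ML0 * exp(-k * t)
ML = 82 * exp(-0.006 * 28)
ML = 82 * 0.8454
ML = 69.32 MU

69.32 MU


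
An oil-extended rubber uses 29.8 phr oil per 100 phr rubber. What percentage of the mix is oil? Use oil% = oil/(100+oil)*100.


Oil % = oil / (100 + oil) * 100
= 29.8 / (100 + 29.8) * 100
= 29.8 / 129.8 * 100
= 22.96%

22.96%


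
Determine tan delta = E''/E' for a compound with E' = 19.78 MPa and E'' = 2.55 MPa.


tan delta = E'' / E'
= 2.55 / 19.78
= 0.1289

tan delta = 0.1289


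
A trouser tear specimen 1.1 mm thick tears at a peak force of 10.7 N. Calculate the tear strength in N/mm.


Tear strength = force / thickness
= 10.7 / 1.1
= 9.73 N/mm

9.73 N/mm


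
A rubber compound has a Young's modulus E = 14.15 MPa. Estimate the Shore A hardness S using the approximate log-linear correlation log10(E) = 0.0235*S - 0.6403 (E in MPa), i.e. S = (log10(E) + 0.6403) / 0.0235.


log10(E) = 0.0235*S - 0.6403  =>  S = (log10(E) + 0.6403) / 0.0235
log10(14.15) = 1.150756
S = (1.150756 + 0.6403) / 0.0235 = 1.791056 / 0.0235
S = 76.2

Shore A = 76.2


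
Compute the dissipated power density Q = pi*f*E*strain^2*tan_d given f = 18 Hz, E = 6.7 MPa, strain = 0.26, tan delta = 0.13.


Q = pi * f * E * strain^2 * tan_d
= pi * 18 * 6.7 * 0.26^2 * 0.13
= pi * 18 * 6.7 * 0.0676 * 0.13
= 3.3296

Q = 3.3296


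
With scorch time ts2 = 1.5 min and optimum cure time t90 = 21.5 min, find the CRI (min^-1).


CRI = 100 / (t90 - ts2)
= 100 / (21.5 - 1.5)
= 100 / 20.0
= 5.0 min^-1

5.0 min^-1


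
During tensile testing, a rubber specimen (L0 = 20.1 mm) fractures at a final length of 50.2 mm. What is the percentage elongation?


Elongation = (Lf - L0) / L0 * 100
= (50.2 - 20.1) / 20.1 * 100
= 30.1 / 20.1 * 100
= 149.8%

149.8%


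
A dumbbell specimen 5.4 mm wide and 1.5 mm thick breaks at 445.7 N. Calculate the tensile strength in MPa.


Area = width * thickness = 5.4 * 1.5 = 8.1 mm^2
TS = force / area = 445.7 / 8.1 = 55.02 MPa

55.02 MPa


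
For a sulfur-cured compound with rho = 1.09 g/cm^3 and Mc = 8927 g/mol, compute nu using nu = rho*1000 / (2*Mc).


nu = rho * 1000 / (2 * Mc)
nu = 1.09 * 1000 / (2 * 8927)
nu = 1090.0 / 17854
nu = 0.0611 mol/L

0.0611 mol/L


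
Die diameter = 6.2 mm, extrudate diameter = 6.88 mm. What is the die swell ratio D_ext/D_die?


Die swell ratio = D_extrudate / D_die
= 6.88 / 6.2
= 1.11

Die swell = 1.11


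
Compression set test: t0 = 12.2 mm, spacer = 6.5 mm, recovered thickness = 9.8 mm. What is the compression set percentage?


CS = (t0 - recovered) / (t0 - ts) * 100
= (12.2 - 9.8) / (12.2 - 6.5) * 100
= 2.4 / 5.7 * 100
= 42.1%

42.1%


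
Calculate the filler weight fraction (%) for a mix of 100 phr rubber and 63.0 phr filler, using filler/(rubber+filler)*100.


Filler % = filler / (rubber + filler) * 100
= 63.0 / (100 + 63.0) * 100
= 63.0 / 163.0 * 100
= 38.65%

38.65%


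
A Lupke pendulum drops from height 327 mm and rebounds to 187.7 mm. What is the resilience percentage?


Resilience = h_rebound / h_drop * 100
= 187.7 / 327 * 100
= 57.4%

57.4%


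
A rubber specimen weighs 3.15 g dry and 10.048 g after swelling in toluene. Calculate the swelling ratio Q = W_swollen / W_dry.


Q = W_swollen / W_dry
Q = 10.048 / 3.15
Q = 3.19

Q = 3.19


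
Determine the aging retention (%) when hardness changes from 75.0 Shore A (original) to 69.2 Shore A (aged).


Retention = aged / original * 100
= 69.2 / 75.0 * 100
= 92.3%

92.3%


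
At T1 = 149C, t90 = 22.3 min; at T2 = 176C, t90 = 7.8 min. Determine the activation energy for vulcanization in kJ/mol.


T1 = 422.15 K, T2 = 449.15 K
1/T1 - 1/T2 = 1.4240e-04
ln(t1/t2) = ln(22.3/7.8) = 1.0505
Ea = 8.314 * 1.0505 / 1.4240e-04 = 61331.7266 J/mol
Ea = 61.33 kJ/mol

61.33 kJ/mol


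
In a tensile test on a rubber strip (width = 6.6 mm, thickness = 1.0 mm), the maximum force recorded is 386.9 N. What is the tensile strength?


Area = width * thickness = 6.6 * 1.0 = 6.6 mm^2
TS = force / area = 386.9 / 6.6 = 58.62 MPa

58.62 MPa


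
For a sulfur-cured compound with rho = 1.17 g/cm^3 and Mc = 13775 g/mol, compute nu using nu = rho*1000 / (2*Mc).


nu = rho * 1000 / (2 * Mc)
nu = 1.17 * 1000 / (2 * 13775)
nu = 1170.0 / 27550
nu = 0.0425 mol/L

0.0425 mol/L


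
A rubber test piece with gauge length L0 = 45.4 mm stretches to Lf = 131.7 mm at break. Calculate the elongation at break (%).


Elongation = (Lf - L0) / L0 * 100
= (131.7 - 45.4) / 45.4 * 100
= 86.3 / 45.4 * 100
= 190.1%

190.1%


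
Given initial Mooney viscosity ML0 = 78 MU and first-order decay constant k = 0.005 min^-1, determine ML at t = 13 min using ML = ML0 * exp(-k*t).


ML = ML0 * exp(-k * t)
ML = 78 * exp(-0.005 * 13)
ML = 78 * 0.9371
ML = 73.09 MU

73.09 MU


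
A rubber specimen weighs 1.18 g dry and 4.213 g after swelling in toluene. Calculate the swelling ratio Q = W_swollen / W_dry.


Q = W_swollen / W_dry
Q = 4.213 / 1.18
Q = 3.57

Q = 3.57


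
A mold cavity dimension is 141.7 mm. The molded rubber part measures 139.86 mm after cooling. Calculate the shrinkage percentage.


Shrinkage = (mold - part) / mold * 100
= (141.7 - 139.86) / 141.7 * 100
= 1.84 / 141.7 * 100
= 1.3%

1.3%


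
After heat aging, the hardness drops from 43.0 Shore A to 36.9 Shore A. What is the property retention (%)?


Retention = aged / original * 100
= 36.9 / 43.0 * 100
= 85.8%

85.8%


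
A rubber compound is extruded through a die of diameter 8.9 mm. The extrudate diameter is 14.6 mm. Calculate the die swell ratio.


Die swell ratio = D_extrudate / D_die
= 14.6 / 8.9
= 1.64

Die swell = 1.64


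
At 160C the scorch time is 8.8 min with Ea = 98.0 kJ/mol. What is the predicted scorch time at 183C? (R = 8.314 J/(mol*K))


Convert temperatures: T1 = 160 + 273.15 = 433.15 K, T2 = 183 + 273.15 = 456.15 K
ts2_new = 8.8 * exp(98000 / 8.314 * (1/456.15 - 1/433.15))
1/T2 - 1/T1 = -1.1641e-04
ts2_new = 2.23 min

2.23 min


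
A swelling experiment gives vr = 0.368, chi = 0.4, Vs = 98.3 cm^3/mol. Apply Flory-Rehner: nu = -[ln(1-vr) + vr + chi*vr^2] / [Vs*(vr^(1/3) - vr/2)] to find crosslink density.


ln(1 - vr) = ln(1 - 0.368) = -0.4589
Numerator = -((-0.4589) + 0.368 + 0.4 * 0.368^2) = 0.0367
Denominator = 98.3 * (0.368^(1/3) - 0.368/2) = 52.3555
nu = 0.0367 / 52.3555 = 7.0091e-04 mol/cm^3

7.0091e-04 mol/cm^3


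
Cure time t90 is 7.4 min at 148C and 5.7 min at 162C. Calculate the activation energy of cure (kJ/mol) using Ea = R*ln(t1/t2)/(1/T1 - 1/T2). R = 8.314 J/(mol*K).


T1 = 421.15 K, T2 = 435.15 K
1/T1 - 1/T2 = 7.6393e-05
ln(t1/t2) = ln(7.4/5.7) = 0.2610
Ea = 8.314 * 0.2610 / 7.6393e-05 = 28406.7330 J/mol
Ea = 28.41 kJ/mol

28.41 kJ/mol


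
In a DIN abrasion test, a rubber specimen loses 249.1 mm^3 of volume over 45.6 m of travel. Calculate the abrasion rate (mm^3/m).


Rate = volume_loss / distance
= 249.1 / 45.6
= 5.463 mm^3/m

5.463 mm^3/m


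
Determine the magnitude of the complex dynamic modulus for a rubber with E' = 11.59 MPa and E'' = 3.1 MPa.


|E*| = sqrt(E'^2 + E''^2)
= sqrt(11.59^2 + 3.1^2)
= sqrt(134.3281 + 9.6100)
= 11.997 MPa

11.997 MPa


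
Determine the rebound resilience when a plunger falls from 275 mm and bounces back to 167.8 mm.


Resilience = h_rebound / h_drop * 100
= 167.8 / 275 * 100
= 61.0%

61.0%


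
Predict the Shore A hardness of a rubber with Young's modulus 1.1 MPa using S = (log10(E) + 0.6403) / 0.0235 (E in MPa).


log10(E) = 0.0235*S - 0.6403  =>  S = (log10(E) + 0.6403) / 0.0235
log10(1.1) = 0.041393
S = (0.041393 + 0.6403) / 0.0235 = 0.681693 / 0.0235
S = 29.0

Shore A = 29.0


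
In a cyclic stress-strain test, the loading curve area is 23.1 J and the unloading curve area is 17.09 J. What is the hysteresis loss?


Hysteresis loss = loading - unloading
= 23.1 - 17.09
= 6.01 J

6.01 J


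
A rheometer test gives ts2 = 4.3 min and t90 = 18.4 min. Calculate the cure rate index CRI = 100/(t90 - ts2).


CRI = 100 / (t90 - ts2)
= 100 / (18.4 - 4.3)
= 100 / 14.1
= 7.09 min^-1

7.09 min^-1


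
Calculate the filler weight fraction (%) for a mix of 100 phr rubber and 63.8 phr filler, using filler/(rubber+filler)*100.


Filler % = filler / (rubber + filler) * 100
= 63.8 / (100 + 63.8) * 100
= 63.8 / 163.8 * 100
= 38.95%

38.95%


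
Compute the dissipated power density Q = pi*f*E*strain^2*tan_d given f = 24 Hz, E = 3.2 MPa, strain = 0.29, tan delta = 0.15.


Q = pi * f * E * strain^2 * tan_d
= pi * 24 * 3.2 * 0.29^2 * 0.15
= pi * 24 * 3.2 * 0.0841 * 0.15
= 3.0437

Q = 3.0437


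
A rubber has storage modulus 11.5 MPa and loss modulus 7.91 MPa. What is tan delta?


tan delta = E'' / E'
= 7.91 / 11.5
= 0.6878

tan delta = 0.6878


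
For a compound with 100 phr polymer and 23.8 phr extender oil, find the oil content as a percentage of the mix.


Oil % = oil / (100 + oil) * 100
= 23.8 / (100 + 23.8) * 100
= 23.8 / 123.8 * 100
= 19.22%

19.22%


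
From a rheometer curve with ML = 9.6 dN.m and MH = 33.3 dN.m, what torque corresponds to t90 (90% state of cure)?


M90 = ML + 0.9 * (MH - ML)
M90 = 9.6 + 0.9 * (33.3 - 9.6)
M90 = 9.6 + 0.9 * 23.7
M90 = 30.93 dN.m

30.93 dN.m


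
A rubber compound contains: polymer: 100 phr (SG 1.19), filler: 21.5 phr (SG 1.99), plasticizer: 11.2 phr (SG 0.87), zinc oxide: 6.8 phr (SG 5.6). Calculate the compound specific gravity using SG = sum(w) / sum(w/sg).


Sum of weights = 139.5
Volume contributions:
  polymer: 100/1.19 = 84.0336
  filler: 21.5/1.99 = 10.8040
  plasticizer: 11.2/0.87 = 12.8736
  zinc oxide: 6.8/5.6 = 1.2143
Sum of volumes = 108.9255
SG = 139.5 / 108.9255 = 1.281

SG = 1.281


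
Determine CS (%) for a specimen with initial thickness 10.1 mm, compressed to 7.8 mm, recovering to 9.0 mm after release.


CS = (t0 - recovered) / (t0 - ts) * 100
= (10.1 - 9.0) / (10.1 - 7.8) * 100
= 1.1 / 2.3 * 100
= 47.8%

47.8%


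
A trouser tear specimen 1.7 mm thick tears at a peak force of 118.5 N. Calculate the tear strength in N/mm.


Tear strength = force / thickness
= 118.5 / 1.7
= 69.71 N/mm

69.71 N/mm


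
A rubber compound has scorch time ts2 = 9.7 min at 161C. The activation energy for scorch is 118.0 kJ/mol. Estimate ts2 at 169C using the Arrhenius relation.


Convert temperatures: T1 = 161 + 273.15 = 434.15 K, T2 = 169 + 273.15 = 442.15 K
ts2_new = 9.7 * exp(118000 / 8.314 * (1/442.15 - 1/434.15))
1/T2 - 1/T1 = -4.1675e-05
ts2_new = 5.37 min

5.37 min


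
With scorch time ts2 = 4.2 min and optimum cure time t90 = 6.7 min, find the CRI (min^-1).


CRI = 100 / (t90 - ts2)
= 100 / (6.7 - 4.2)
= 100 / 2.5
= 40.0 min^-1

40.0 min^-1


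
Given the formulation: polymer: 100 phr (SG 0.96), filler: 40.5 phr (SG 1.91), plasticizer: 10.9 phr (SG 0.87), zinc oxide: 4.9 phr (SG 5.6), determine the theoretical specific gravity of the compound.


Sum of weights = 156.3
Volume contributions:
  polymer: 100/0.96 = 104.1667
  filler: 40.5/1.91 = 21.2042
  plasticizer: 10.9/0.87 = 12.5287
  zinc oxide: 4.9/5.6 = 0.8750
Sum of volumes = 138.7746
SG = 156.3 / 138.7746 = 1.126

SG = 1.126


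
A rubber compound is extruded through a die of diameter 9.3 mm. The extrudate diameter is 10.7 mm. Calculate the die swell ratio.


Die swell ratio = D_extrudate / D_die
= 10.7 / 9.3
= 1.151

Die swell = 1.151


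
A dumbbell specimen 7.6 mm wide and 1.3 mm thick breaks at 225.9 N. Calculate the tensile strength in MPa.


Area = width * thickness = 7.6 * 1.3 = 9.88 mm^2
TS = force / area = 225.9 / 9.88 = 22.86 MPa

22.86 MPa


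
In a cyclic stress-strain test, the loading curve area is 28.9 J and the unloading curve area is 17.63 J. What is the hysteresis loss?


Hysteresis loss = loading - unloading
= 28.9 - 17.63
= 11.27 J

11.27 J


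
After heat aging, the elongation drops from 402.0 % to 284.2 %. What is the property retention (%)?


Retention = aged / original * 100
= 284.2 / 402.0 * 100
= 70.7%

70.7%


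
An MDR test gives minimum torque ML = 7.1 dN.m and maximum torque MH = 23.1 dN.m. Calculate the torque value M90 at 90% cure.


M90 = ML + 0.9 * (MH - ML)
M90 = 7.1 + 0.9 * (23.1 - 7.1)
M90 = 7.1 + 0.9 * 16.0
M90 = 21.5 dN.m

21.5 dN.m


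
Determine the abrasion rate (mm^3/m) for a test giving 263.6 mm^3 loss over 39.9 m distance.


Rate = volume_loss / distance
= 263.6 / 39.9
= 6.607 mm^3/m

6.607 mm^3/m


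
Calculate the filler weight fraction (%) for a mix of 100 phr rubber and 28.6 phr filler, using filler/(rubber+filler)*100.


Filler % = filler / (rubber + filler) * 100
= 28.6 / (100 + 28.6) * 100
= 28.6 / 128.6 * 100
= 22.24%

22.24%


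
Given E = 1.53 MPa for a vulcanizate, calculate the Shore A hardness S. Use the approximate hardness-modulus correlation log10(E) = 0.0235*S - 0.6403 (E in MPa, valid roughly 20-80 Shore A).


log10(E) = 0.0235*S - 0.6403  =>  S = (log10(E) + 0.6403) / 0.0235
log10(1.53) = 0.184691
S = (0.184691 + 0.6403) / 0.0235 = 0.824991 / 0.0235
S = 35.1

Shore A = 35.1


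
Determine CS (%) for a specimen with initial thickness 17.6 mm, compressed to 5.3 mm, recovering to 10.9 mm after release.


CS = (t0 - recovered) / (t0 - ts) * 100
= (17.6 - 10.9) / (17.6 - 5.3) * 100
= 6.7 / 12.3 * 100
= 54.5%

54.5%


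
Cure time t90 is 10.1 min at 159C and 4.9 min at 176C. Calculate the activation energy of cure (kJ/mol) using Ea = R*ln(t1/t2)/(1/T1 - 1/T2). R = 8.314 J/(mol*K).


T1 = 432.15 K, T2 = 449.15 K
1/T1 - 1/T2 = 8.7584e-05
ln(t1/t2) = ln(10.1/4.9) = 0.7233
Ea = 8.314 * 0.7233 / 8.7584e-05 = 68660.2873 J/mol
Ea = 68.66 kJ/mol

68.66 kJ/mol


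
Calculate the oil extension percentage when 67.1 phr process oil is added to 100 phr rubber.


Oil % = oil / (100 + oil) * 100
= 67.1 / (100 + 67.1) * 100
= 67.1 / 167.1 * 100
= 40.16%

40.16%


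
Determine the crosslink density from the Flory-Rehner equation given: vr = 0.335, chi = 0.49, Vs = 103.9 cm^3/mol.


ln(1 - vr) = ln(1 - 0.335) = -0.4080
Numerator = -((-0.4080) + 0.335 + 0.49 * 0.335^2) = 0.0180
Denominator = 103.9 * (0.335^(1/3) - 0.335/2) = 54.7569
nu = 0.0180 / 54.7569 = 3.2832e-04 mol/cm^3

3.2832e-04 mol/cm^3


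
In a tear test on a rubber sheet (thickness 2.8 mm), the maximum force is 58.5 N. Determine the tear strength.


Tear strength = force / thickness
= 58.5 / 2.8
= 20.89 N/mm

20.89 N/mm


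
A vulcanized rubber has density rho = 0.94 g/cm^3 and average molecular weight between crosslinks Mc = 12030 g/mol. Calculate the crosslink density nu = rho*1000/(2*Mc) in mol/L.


nu = rho * 1000 / (2 * Mc)
nu = 0.94 * 1000 / (2 * 12030)
nu = 940.0 / 24060
nu = 0.0391 mol/L

0.0391 mol/L


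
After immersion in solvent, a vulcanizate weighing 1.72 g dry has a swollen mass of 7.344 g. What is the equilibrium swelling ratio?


Q = W_swollen / W_dry
Q = 7.344 / 1.72
Q = 4.27

Q = 4.27


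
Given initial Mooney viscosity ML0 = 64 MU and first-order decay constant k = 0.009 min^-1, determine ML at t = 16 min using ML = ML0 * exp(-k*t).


ML = ML0 * exp(-k * t)
ML = 64 * exp(-0.009 * 16)
ML = 64 * 0.8659
ML = 55.42 MU

55.42 MU


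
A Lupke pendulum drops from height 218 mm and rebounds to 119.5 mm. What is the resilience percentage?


Resilience = h_rebound / h_drop * 100
= 119.5 / 218 * 100
= 54.8%

54.8%


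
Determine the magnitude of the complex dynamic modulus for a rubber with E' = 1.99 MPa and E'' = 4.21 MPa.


|E*| = sqrt(E'^2 + E''^2)
= sqrt(1.99^2 + 4.21^2)
= sqrt(3.9601 + 17.7241)
= 4.657 MPa

4.657 MPa


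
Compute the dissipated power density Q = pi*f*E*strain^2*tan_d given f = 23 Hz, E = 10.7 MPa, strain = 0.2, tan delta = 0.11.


Q = pi * f * E * strain^2 * tan_d
= pi * 23 * 10.7 * 0.2^2 * 0.11
= pi * 23 * 10.7 * 0.0400 * 0.11
= 3.4018

Q = 3.4018


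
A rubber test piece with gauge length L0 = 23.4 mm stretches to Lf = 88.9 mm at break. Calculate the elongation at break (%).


Elongation = (Lf - L0) / L0 * 100
= (88.9 - 23.4) / 23.4 * 100
= 65.5 / 23.4 * 100
= 279.9%

279.9%


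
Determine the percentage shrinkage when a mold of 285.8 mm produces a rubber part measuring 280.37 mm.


Shrinkage = (mold - part) / mold * 100
= (285.8 - 280.37) / 285.8 * 100
= 5.43 / 285.8 * 100
= 1.9%

1.9%


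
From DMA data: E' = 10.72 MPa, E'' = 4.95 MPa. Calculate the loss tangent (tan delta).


tan delta = E'' / E'
= 4.95 / 10.72
= 0.4618

tan delta = 0.4618


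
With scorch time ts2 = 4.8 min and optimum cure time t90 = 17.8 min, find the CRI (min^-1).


CRI = 100 / (t90 - ts2)
= 100 / (17.8 - 4.8)
= 100 / 13.0
= 7.69 min^-1

7.69 min^-1


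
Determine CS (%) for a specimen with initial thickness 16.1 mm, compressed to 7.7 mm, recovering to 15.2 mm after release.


CS = (t0 - recovered) / (t0 - ts) * 100
= (16.1 - 15.2) / (16.1 - 7.7) * 100
= 0.9 / 8.4 * 100
= 10.7%

10.7%


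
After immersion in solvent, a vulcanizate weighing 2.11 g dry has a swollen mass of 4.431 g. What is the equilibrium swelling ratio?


Q = W_swollen / W_dry
Q = 4.431 / 2.11
Q = 2.1

Q = 2.1


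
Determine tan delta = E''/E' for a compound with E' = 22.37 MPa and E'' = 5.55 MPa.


tan delta = E'' / E'
= 5.55 / 22.37
= 0.2481

tan delta = 0.2481


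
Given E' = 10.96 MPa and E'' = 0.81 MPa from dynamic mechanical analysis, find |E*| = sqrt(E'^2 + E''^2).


|E*| = sqrt(E'^2 + E''^2)
= sqrt(10.96^2 + 0.81^2)
= sqrt(120.1216 + 0.6561)
= 10.99 MPa

10.99 MPa


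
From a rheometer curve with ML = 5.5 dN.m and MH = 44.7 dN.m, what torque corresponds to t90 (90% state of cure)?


M90 = ML + 0.9 * (MH - ML)
M90 = 5.5 + 0.9 * (44.7 - 5.5)
M90 = 5.5 + 0.9 * 39.2
M90 = 40.78 dN.m

40.78 dN.m


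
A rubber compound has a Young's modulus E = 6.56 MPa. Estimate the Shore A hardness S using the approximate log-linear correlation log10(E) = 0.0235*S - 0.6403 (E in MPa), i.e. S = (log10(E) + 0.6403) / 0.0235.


log10(E) = 0.0235*S - 0.6403  =>  S = (log10(E) + 0.6403) / 0.0235
log10(6.56) = 0.816904
S = (0.816904 + 0.6403) / 0.0235 = 1.457204 / 0.0235
S = 62.0

Shore A = 62.0


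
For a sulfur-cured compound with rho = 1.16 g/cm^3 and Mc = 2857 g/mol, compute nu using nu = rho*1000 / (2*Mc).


nu = rho * 1000 / (2 * Mc)
nu = 1.16 * 1000 / (2 * 2857)
nu = 1160.0 / 5714
nu = 0.2030 mol/L

0.2030 mol/L


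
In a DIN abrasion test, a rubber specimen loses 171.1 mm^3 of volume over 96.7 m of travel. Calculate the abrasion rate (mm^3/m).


Rate = volume_loss / distance
= 171.1 / 96.7
= 1.769 mm^3/m

1.769 mm^3/m


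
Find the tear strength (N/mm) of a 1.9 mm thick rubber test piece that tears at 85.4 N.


Tear strength = force / thickness
= 85.4 / 1.9
= 44.95 N/mm

44.95 N/mm


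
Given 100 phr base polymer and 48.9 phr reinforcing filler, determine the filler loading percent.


Filler % = filler / (rubber + filler) * 100
= 48.9 / (100 + 48.9) * 100
= 48.9 / 148.9 * 100
= 32.84%

32.84%


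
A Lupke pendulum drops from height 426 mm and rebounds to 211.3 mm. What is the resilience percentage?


Resilience = h_rebound / h_drop * 100
= 211.3 / 426 * 100
= 49.6%

49.6%


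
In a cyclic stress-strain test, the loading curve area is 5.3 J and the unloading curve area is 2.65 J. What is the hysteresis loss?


Hysteresis loss = loading - unloading
= 5.3 - 2.65
= 2.65 J

2.65 J
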